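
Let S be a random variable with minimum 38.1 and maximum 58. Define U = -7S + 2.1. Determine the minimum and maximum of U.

min(U) = -403.9, max(U) = -264.6

a = -7 < 0, so order reverses: min(U) = a·max(S)+b = (-7)·58 + 2.1 = -403.9; max(U) = a·min(S)+b = (-7)·38.1 + 2.1 = -264.6.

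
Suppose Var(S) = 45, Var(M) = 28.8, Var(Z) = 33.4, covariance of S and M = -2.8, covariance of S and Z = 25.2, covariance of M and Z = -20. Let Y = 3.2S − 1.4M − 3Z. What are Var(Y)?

Var(Y) = 191.096

Var(Y) = a²·Var(S) + b²·Var(M) + c²·Var(Z) + 2ab·covariance of S and M + 2ac·covariance of S and Z + 2bc·covariance of M and Z, with a = 3.2, b = -1.4, c = -3.
= 460.8 + 56.448 + 300.6 + 25.088 + (-483.84) + (-168)
= 191.096.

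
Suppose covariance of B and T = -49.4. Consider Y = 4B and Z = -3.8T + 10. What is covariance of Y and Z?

covariance of Y and Z = 750.88

covariance of Y and Z = a·c·covariance of B and T = 4·(-3.8)·(-49.4) = 750.88. Additive constants drop out.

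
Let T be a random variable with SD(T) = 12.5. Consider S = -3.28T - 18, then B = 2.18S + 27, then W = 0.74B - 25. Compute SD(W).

SD(S) = |-3.28|·12.5 = 41.
SD(B) = |2.18|·41 = 89.38.
SD(W) = |0.74|·89.38 = 66.1412.

SD(W) = 66.1412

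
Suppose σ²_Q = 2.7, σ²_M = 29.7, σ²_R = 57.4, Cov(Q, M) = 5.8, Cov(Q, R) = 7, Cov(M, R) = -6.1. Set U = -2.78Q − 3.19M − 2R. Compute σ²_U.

σ²_U = 655.57197

σ²_U = a²·σ²_Q + b²·σ²_M + c²·σ²_R + 2ab·Cov(Q, M) + 2ac·Cov(Q, R) + 2bc·Cov(M, R), with a = -2.78, b = -3.19, c = -2.
= 20.86668 + 302.23017 + 229.6 + 102.87112 + 77.84 + (-77.836)
= 655.57197.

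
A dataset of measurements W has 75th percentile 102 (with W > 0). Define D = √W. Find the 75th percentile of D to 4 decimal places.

√W is increasing, so P_{75}(D) = g(P_{75}(W)) ≈ 10.0995.

75th percentile of D = 10.0995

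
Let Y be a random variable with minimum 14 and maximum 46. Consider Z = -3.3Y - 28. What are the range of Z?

Range of Y = 46 − 14 = 32.
Range(Z) = |a|·Range(Y) = |-3.3|·32 = 105.6.

Range(Z) = 105.6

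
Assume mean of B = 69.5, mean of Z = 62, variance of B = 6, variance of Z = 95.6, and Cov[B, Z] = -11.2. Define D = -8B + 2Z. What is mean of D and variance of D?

mean of D = -432, variance of D = 1124.8

mean of D = (-8)·mean of B + 2·mean of Z = (-8)·69.5 + 2·62 = -432.
variance of D = a²·variance of B + b²·variance of Z + 2ab·Cov[B, Z] with a = -8, b = 2.
= (-8)²·6 + 2²·95.6 + 2·(-8)·2·(-11.2)
= 384 + 382.4 + 358.4 = 1124.8.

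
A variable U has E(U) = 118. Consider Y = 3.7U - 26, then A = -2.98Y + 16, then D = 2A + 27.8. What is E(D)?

E(D) = -2387.376

E(Y) = 3.7·118 + (-26) = 410.6.
E(A) = (-2.98)·410.6 + 16 = -1207.588.
E(D) = 2·(-1207.588) + 27.8 = -2387.376.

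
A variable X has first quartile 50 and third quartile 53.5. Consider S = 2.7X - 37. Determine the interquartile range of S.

IQR of X = Q3 − Q1 = 53.5 − 50 = 3.5.
Under S = aX + b, IQR(S) = |a|·IQR(X) = |2.7|·3.5 = 9.45 (shifts cancel; spread scales by |a|).

IQR(S) = 9.45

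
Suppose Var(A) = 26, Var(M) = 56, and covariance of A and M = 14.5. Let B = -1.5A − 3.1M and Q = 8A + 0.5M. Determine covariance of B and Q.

By bilinearity, covariance of B and Q = ac·Var(A) + bd·Var(M) + (ad+bc)·covariance of A and M, with a=-1.5, b=-3.1, c=8, d=0.5.
ac·Var(A) = (-1.5)·8·26 = -312
bd·Var(M) = (-3.1)·0.5·56 = -86.8
(ad+bc)·covariance of A and M = (-25.55)·14.5 = -370.475
covariance of B and Q = -312 + (-86.8) + (-370.475) = -769.275.

covariance of B and Q = -769.275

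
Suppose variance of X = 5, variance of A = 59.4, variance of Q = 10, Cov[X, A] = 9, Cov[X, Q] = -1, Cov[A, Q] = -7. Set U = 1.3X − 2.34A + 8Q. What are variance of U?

variance of U = 1160.22464

variance of U = a²·variance of X + b²·variance of A + c²·variance of Q + 2ab·Cov[X, A] + 2ac·Cov[X, Q] + 2bc·Cov[A, Q], with a = 1.3, b = -2.34, c = 8.
= 8.45 + 325.25064 + 640 + (-54.756) + (-20.8) + 262.08
= 1160.22464.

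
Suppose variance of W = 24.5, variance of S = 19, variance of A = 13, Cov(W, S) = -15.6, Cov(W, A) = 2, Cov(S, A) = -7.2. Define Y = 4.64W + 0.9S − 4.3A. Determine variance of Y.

variance of Y = 628.864

variance of Y = a²·variance of W + b²·variance of S + c²·variance of A + 2ab·Cov(W, S) + 2ac·Cov(W, A) + 2bc·Cov(S, A), with a = 4.64, b = 0.9, c = -4.3.
= 527.4752 + 15.39 + 240.37 + (-130.2912) + (-79.808) + 55.728
= 628.864.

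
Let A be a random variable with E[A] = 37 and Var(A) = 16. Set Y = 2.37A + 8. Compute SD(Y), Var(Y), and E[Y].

SD(Y) = 9.48, Var(Y) = 89.8704, E[Y] = 95.69

Y = 2.37A + 8 is linear with a = 2.37, b = 8.
SD(A) = √16 = 4.
SD(Y) = |a|·SD(A) = |2.37|·4 = 9.48.
Var(Y) = a²·Var(A) = 2.37²·16 = 89.8704 (the additive constant 8 does not affect variance).
E[Y] = a·E[A] + b = 2.37·37 + 8 = 95.69.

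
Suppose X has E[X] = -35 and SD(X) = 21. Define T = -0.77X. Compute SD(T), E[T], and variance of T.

T = -0.77X is linear with a = -0.77, b = 0.
SD(T) = |a|·SD(X) = |-0.77|·21 = 16.17.
E[T] = a·E[X] + b = (-0.77)·(-35) = 26.95.
variance of X = 21² = 441.
variance of T = a²·variance of X = (-0.77)²·441 = 261.4689.

SD(T) = 16.17, E[T] = 26.95, variance of T = 261.4689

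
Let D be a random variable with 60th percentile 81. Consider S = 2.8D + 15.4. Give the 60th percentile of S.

60th percentile of S = 242.2

Since a = 2.8 > 0 the transformation is increasing, so the 60th percentile of S = a·(P_{60} of D) + b = 2.8·81 + 15.4 = 242.2.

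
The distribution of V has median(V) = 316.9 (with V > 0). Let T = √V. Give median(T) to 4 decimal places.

√V is monotone on this domain, so median(T) = √(316.9) ≈ 17.8017.

median(T) = 17.8017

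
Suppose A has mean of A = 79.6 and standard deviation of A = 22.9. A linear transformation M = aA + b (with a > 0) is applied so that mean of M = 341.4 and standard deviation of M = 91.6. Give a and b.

a = 4, b = 23

standard deviation of M = a·standard deviation of A (a > 0), so a = 91.6/22.9 = 4.
mean of M = a·mean of A + b, so b = 341.4 − 4·79.6 = 23.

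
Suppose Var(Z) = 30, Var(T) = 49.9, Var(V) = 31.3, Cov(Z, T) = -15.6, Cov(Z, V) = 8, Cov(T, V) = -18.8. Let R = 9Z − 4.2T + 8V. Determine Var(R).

Var(R) = 8908.156

Var(R) = a²·Var(Z) + b²·Var(T) + c²·Var(V) + 2ab·Cov(Z, T) + 2ac·Cov(Z, V) + 2bc·Cov(T, V), with a = 9, b = -4.2, c = 8.
= 2430 + 880.236 + 2003.2 + 1179.36 + 1152 + 1263.36
= 8908.156.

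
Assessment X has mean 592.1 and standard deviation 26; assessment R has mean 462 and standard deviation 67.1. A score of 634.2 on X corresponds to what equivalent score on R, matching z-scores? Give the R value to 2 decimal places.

z = (634.2 − 592.1)/26 ≈ 1.6192.
R = 462 + z·67.1 = 462 + (634.2 − 592.1)·67.1/26 ≈ 570.65.

R = 570.65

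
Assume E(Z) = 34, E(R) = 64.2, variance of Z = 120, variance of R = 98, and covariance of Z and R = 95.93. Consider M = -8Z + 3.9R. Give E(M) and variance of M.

E(M) = (-8)·E(Z) + 3.9·E(R) = (-8)·34 + 3.9·64.2 = -21.62.
variance of M = a²·variance of Z + b²·variance of R + 2ab·covariance of Z and R with a = -8, b = 3.9.
= (-8)²·120 + 3.9²·98 + 2·(-8)·3.9·95.93
= 7680 + 1490.58 + (-5986.032) = 3184.548.

E(M) = -21.62, variance of M = 3184.548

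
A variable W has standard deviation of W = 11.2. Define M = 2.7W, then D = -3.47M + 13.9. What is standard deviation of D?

standard deviation of M = |2.7|·11.2 = 30.24.
standard deviation of D = |-3.47|·30.24 = 104.9328.

standard deviation of D = 104.9328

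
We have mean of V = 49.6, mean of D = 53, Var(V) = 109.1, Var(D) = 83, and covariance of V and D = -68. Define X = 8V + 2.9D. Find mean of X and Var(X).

mean of X = 550.5, Var(X) = 4525.23

mean of X = 8·mean of V + 2.9·mean of D = 8·49.6 + 2.9·53 = 550.5.
Var(X) = a²·Var(V) + b²·Var(D) + 2ab·covariance of V and D with a = 8, b = 2.9.
= 8²·109.1 + 2.9²·83 + 2·8·2.9·(-68)
= 6982.4 + 698.03 + (-3155.2) = 4525.23.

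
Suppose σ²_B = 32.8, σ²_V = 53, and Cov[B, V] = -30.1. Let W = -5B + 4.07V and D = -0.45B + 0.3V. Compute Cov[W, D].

Cov[W, D] = 238.79115

By bilinearity, Cov[W, D] = ac·σ²_B + bd·σ²_V + (ad+bc)·Cov[B, V], with a=-5, b=4.07, c=-0.45, d=0.3.
ac·σ²_B = (-5)·(-0.45)·32.8 = 73.8
bd·σ²_V = 4.07·0.3·53 = 64.713
(ad+bc)·Cov[B, V] = (-3.3315)·(-30.1) = 100.27815
Cov[W, D] = 73.8 + 64.713 + 100.27815 = 238.79115.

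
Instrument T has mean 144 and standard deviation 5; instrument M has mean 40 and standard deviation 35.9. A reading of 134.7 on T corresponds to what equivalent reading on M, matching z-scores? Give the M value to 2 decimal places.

z = (134.7 − 144)/5 = -1.86.
M = 40 + z·35.9 = 40 + (134.7 − 144)·35.9/5 ≈ -26.77.

M = -26.77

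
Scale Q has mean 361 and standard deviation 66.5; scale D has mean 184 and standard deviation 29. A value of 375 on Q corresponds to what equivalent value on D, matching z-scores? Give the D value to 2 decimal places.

D = 190.11

z = (375 − 361)/66.5 ≈ 0.2105.
D = 184 + z·29 = 184 + (375 − 361)·29/66.5 ≈ 190.11.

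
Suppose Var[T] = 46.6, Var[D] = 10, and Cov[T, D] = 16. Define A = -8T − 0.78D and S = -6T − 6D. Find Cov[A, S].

By bilinearity, Cov[A, S] = ac·Var[T] + bd·Var[D] + (ad+bc)·Cov[T, D], with a=-8, b=-0.78, c=-6, d=-6.
ac·Var[T] = (-8)·(-6)·46.6 = 2236.8
bd·Var[D] = (-0.78)·(-6)·10 = 46.8
(ad+bc)·Cov[T, D] = (52.68)·16 = 842.88
Cov[A, S] = 2236.8 + 46.8 + 842.88 = 3126.48.

Cov[A, S] = 3126.48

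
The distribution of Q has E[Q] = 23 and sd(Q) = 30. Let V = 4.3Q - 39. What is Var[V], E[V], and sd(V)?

V = 4.3Q - 39 is linear with a = 4.3, b = -39.
Var[Q] = 30² = 900.
Var[V] = a²·Var[Q] = 4.3²·900 = 16641 (the additive constant -39 does not affect variance).
E[V] = a·E[Q] + b = 4.3·23 + (-39) = 59.9.
sd(V) = |a|·sd(Q) = |4.3|·30 = 129.

Var[V] = 16641, E[V] = 59.9, sd(V) = 129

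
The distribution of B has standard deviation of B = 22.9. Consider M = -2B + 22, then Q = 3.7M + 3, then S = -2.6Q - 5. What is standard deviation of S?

standard deviation of M = |-2|·22.9 = 45.8.
standard deviation of Q = |3.7|·45.8 = 169.46.
standard deviation of S = |-2.6|·169.46 = 440.596.

standard deviation of S = 440.596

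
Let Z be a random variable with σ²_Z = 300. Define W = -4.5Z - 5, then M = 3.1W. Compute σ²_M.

σ²_M = 58380.75

σ²_W = (-4.5)²·300 = 6075.
σ²_M = 3.1²·6075 = 58380.75.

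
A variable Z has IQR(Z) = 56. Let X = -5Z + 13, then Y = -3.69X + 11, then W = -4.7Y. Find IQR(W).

IQR(X) = |-5|·56 = 280.
IQR(Y) = |-3.69|·280 = 1033.2.
IQR(W) = |-4.7|·1033.2 = 4856.04.

IQR(W) = 4856.04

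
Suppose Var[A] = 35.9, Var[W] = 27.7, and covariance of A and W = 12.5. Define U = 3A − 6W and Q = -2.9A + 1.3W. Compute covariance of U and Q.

covariance of U and Q = -262.14

By bilinearity, covariance of U and Q = ac·Var[A] + bd·Var[W] + (ad+bc)·covariance of A and W, with a=3, b=-6, c=-2.9, d=1.3.
ac·Var[A] = 3·(-2.9)·35.9 = -312.33
bd·Var[W] = (-6)·1.3·27.7 = -216.06
(ad+bc)·covariance of A and W = (21.3)·12.5 = 266.25
covariance of U and Q = -312.33 + (-216.06) + 266.25 = -262.14.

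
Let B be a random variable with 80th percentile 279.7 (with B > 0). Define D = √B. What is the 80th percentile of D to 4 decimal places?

80th percentile of D = 16.7242

√B is increasing, so P_{80}(D) = g(P_{80}(B)) ≈ 16.7242.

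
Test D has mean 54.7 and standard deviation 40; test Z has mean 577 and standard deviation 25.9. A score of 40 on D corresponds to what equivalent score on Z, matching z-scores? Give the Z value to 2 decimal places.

z = (40 − 54.7)/40 = -0.3675.
Z = 577 + z·25.9 = 577 + (40 − 54.7)·25.9/40 ≈ 567.48.

Z = 567.48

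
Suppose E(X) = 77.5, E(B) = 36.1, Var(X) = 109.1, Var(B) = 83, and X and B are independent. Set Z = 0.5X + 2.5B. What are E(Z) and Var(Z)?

E(Z) = 0.5·E(X) + 2.5·E(B) = 0.5·77.5 + 2.5·36.1 = 129.
Var(Z) = a²·Var(X) + b²·Var(B) + 2ab·Cov[X, B] with a = 0.5, b = 2.5.
Independence gives Cov[X, B] = 0.
= 0.5²·109.1 + 2.5²·83 + 2·0.5·2.5·0
= 27.275 + 518.75 + 0 = 546.025.

E(Z) = 129, Var(Z) = 546.025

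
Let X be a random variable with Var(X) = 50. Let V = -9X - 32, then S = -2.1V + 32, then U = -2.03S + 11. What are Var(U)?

Var(V) = (-9)²·50 = 4050.
Var(S) = (-2.1)²·4050 = 17860.5.
Var(U) = (-2.03)²·17860.5 = 73601.33445.

Var(U) = 73601.33445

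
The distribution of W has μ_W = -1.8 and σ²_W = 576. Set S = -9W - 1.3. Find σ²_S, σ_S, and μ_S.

σ²_S = 46656, σ_S = 216, μ_S = 14.9

S = -9W - 1.3 is linear with a = -9, b = -1.3.
σ²_S = a²·σ²_W = (-9)²·576 = 46656 (the additive constant -1.3 does not affect variance).
σ_W = √576 = 24.
σ_S = |a|·σ_W = |-9|·24 = 216.
μ_S = a·μ_W + b = (-9)·(-1.8) + (-1.3) = 14.9.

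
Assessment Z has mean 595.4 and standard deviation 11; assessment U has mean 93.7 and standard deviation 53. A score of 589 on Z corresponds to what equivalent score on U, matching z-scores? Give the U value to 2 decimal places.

U = 62.86

z = (589 − 595.4)/11 ≈ -0.5818.
U = 93.7 + z·53 = 93.7 + (589 − 595.4)·53/11 ≈ 62.86.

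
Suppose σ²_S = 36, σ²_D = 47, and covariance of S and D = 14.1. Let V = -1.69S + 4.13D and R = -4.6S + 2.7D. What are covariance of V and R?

By bilinearity, covariance of V and R = ac·σ²_S + bd·σ²_D + (ad+bc)·covariance of S and D, with a=-1.69, b=4.13, c=-4.6, d=2.7.
ac·σ²_S = (-1.69)·(-4.6)·36 = 279.864
bd·σ²_D = 4.13·2.7·47 = 524.097
(ad+bc)·covariance of S and D = (-23.561)·14.1 = -332.2101
covariance of V and R = 279.864 + 524.097 + (-332.2101) = 471.7509.

covariance of V and R = 471.7509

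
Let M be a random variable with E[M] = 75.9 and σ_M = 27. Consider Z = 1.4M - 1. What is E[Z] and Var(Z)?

E[Z] = 105.26, Var(Z) = 1428.84

Z = 1.4M - 1 is linear with a = 1.4, b = -1.
E[Z] = a·E[M] + b = 1.4·75.9 + (-1) = 105.26.
Var(M) = 27² = 729.
Var(Z) = a²·Var(M) = 1.4²·729 = 1428.84 (the additive constant -1 does not affect variance).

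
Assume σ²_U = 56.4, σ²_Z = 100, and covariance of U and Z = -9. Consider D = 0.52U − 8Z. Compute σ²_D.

σ²_D = a²·σ²_U + b²·σ²_Z + 2ab·covariance of U and Z with a = 0.52, b = -8.
= 0.52²·56.4 + (-8)²·100 + 2·0.52·(-8)·(-9)
= 15.25056 + 6400 + 74.88 = 6490.13056.

σ²_D = 6490.13056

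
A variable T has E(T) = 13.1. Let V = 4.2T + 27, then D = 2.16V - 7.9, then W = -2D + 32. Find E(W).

E(W) = -306.5264

E(V) = 4.2·13.1 + 27 = 82.02.
E(D) = 2.16·82.02 + (-7.9) = 169.2632.
E(W) = (-2)·169.2632 + 32 = -306.5264.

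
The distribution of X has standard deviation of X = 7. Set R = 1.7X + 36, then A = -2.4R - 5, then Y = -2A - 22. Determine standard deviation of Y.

standard deviation of Y = 57.12

standard deviation of R = |1.7|·7 = 11.9.
standard deviation of A = |-2.4|·11.9 = 28.56.
standard deviation of Y = |-2|·28.56 = 57.12.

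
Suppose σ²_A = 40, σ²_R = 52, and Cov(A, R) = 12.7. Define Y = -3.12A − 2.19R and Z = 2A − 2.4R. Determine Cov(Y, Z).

Cov(Y, Z) = 63.1836

By bilinearity, Cov(Y, Z) = ac·σ²_A + bd·σ²_R + (ad+bc)·Cov(A, R), with a=-3.12, b=-2.19, c=2, d=-2.4.
ac·σ²_A = (-3.12)·2·40 = -249.6
bd·σ²_R = (-2.19)·(-2.4)·52 = 273.312
(ad+bc)·Cov(A, R) = (3.108)·12.7 = 39.4716
Cov(Y, Z) = -249.6 + 273.312 + 39.4716 = 63.1836.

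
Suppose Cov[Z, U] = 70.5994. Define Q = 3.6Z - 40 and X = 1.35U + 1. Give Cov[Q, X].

Cov[Q, X] = a·c·Cov[Z, U] = 3.6·1.35·70.5994 = 343.113084. Additive constants drop out.

Cov[Q, X] = 343.113084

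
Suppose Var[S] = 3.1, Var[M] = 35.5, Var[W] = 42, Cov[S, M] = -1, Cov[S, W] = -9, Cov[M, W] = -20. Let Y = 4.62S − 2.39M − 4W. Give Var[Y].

Var[Y] = 913.27079

Var[Y] = a²·Var[S] + b²·Var[M] + c²·Var[W] + 2ab·Cov[S, M] + 2ac·Cov[S, W] + 2bc·Cov[M, W], with a = 4.62, b = -2.39, c = -4.
= 66.16764 + 202.77955 + 672 + 22.0836 + 332.64 + (-382.4)
= 913.27079.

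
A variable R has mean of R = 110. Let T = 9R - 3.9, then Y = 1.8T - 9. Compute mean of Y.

mean of T = 9·110 + (-3.9) = 986.1.
mean of Y = 1.8·986.1 + (-9) = 1765.98.

mean of Y = 1765.98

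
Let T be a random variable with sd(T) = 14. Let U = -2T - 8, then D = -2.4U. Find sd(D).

sd(D) = 67.2

sd(U) = |-2|·14 = 28.
sd(D) = |-2.4|·28 = 67.2.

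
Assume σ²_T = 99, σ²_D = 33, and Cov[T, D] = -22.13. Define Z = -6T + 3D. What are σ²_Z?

σ²_Z = a²·σ²_T + b²·σ²_D + 2ab·Cov[T, D] with a = -6, b = 3.
= (-6)²·99 + 3²·33 + 2·(-6)·3·(-22.13)
= 3564 + 297 + 796.68 = 4657.68.

σ²_Z = 4657.68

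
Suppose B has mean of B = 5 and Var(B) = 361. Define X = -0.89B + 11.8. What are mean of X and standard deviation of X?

mean of X = 7.35, standard deviation of X = 16.91

X = -0.89B + 11.8 is linear with a = -0.89, b = 11.8.
mean of X = a·mean of B + b = (-0.89)·5 + 11.8 = 7.35.
standard deviation of B = √361 = 19.
standard deviation of X = |a|·standard deviation of B = |-0.89|·19 = 16.91.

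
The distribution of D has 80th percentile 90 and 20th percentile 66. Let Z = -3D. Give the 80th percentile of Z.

80th percentile of Z = -198

Since a = -3 < 0 the transformation is decreasing, reversing order: the 80th percentile of Z corresponds to the 20th percentile of D.
So P_{80}(Z) = a·P_{20}(D) + b = (-3)·66 = -198.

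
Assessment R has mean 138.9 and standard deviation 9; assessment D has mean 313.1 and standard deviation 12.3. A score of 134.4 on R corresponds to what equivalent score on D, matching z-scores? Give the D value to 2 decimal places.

D = 306.95

z = (134.4 − 138.9)/9 = -0.5.
D = 313.1 + z·12.3 = 313.1 + (134.4 − 138.9)·12.3/9 = 306.95.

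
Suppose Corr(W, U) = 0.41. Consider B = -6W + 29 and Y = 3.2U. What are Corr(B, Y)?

Linear rescalings preserve |correlation|; the slopes -6 and 3.2 have opposite signs, so the correlation flips sign: Corr(B, Y) = −Corr(W, U) = -0.41.

Corr(B, Y) = -0.41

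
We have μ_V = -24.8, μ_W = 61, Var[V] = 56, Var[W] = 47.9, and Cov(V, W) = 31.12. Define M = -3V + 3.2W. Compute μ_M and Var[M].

μ_M = 269.6, Var[M] = 396.992

μ_M = (-3)·μ_V + 3.2·μ_W = (-3)·(-24.8) + 3.2·61 = 269.6.
Var[M] = a²·Var[V] + b²·Var[W] + 2ab·Cov(V, W) with a = -3, b = 3.2.
= (-3)²·56 + 3.2²·47.9 + 2·(-3)·3.2·31.12
= 504 + 490.496 + (-597.504) = 396.992.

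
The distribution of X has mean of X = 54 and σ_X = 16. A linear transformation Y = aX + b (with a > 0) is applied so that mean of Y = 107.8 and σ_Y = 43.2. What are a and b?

σ_Y = a·σ_X (a > 0), so a = 43.2/16 = 2.7.
mean of Y = a·mean of X + b, so b = 107.8 − 2.7·54 = -38.

a = 2.7, b = -38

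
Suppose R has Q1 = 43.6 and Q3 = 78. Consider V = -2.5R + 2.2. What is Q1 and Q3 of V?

a = -2.5 < 0 reverses order: Q1(V) comes from Q3(R), Q3(V) from Q1(R).
Q1(V) = (-2.5)·78 + 2.2 = -192.8; Q3(V) = (-2.5)·43.6 + 2.2 = -106.8.

Q1(V) = -192.8, Q3(V) = -106.8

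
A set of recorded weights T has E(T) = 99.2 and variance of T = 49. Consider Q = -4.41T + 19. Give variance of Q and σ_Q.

Q = -4.41T + 19 is linear with a = -4.41, b = 19.
variance of Q = a²·variance of T = (-4.41)²·49 = 952.9569 (the additive constant 19 does not affect variance).
σ_T = √49 = 7.
σ_Q = |a|·σ_T = |-4.41|·7 = 30.87.

variance of Q = 952.9569, σ_Q = 30.87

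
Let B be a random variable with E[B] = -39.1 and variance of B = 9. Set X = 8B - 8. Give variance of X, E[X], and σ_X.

variance of X = 576, E[X] = -320.8, σ_X = 24

X = 8B - 8 is linear with a = 8, b = -8.
variance of X = a²·variance of B = 8²·9 = 576 (the additive constant -8 does not affect variance).
E[X] = a·E[B] + b = 8·(-39.1) + (-8) = -320.8.
σ_B = √9 = 3.
σ_X = |a|·σ_B = |8|·3 = 24.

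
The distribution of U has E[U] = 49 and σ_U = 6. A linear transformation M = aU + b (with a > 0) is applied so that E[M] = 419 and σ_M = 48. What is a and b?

σ_M = a·σ_U (a > 0), so a = 48/6 = 8.
E[M] = a·E[U] + b, so b = 419 − 8·49 = 27.

a = 8, b = 27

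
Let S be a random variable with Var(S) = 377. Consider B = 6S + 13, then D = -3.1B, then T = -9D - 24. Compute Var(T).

Var(B) = 6²·377 = 13572.
Var(D) = (-3.1)²·13572 = 130426.92.
Var(T) = (-9)²·130426.92 = 10564580.52.

Var(T) = 10564580.52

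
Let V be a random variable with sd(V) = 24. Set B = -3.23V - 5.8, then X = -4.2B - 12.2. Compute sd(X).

sd(B) = |-3.23|·24 = 77.52.
sd(X) = |-4.2|·77.52 = 325.584.

sd(X) = 325.584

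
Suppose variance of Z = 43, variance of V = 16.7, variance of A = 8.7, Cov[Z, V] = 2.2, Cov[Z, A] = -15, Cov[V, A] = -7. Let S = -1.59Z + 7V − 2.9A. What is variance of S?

variance of S = 1097.0733

variance of S = a²·variance of Z + b²·variance of V + c²·variance of A + 2ab·Cov[Z, V] + 2ac·Cov[Z, A] + 2bc·Cov[V, A], with a = -1.59, b = 7, c = -2.9.
= 108.7083 + 818.3 + 73.167 + (-48.972) + (-138.33) + 284.2
= 1097.0733.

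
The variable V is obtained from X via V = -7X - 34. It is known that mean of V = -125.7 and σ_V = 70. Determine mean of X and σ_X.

From V = -7X - 34: mean of V = a·mean of X + b, so mean of X = (mean of V − b)/a = (-125.7 − (-34))/(-7) = 13.1.
σ_V = |a|·σ_X, so σ_X = 70/|-7| = 10.

mean of X = 13.1, σ_X = 10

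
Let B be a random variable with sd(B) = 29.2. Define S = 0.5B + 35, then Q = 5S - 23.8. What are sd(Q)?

sd(Q) = 73

sd(S) = |0.5|·29.2 = 14.6.
sd(Q) = |5|·14.6 = 73.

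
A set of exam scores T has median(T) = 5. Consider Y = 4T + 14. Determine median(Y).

A linear map preserves order up to sign, so median(Y) = a·median(T) + b = 4·5 + 14 = 34.

median(Y) = 34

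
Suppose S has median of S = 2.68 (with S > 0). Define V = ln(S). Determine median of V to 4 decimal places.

median of V = 0.9858

ln(S) is monotone on this domain, so median of V = ln(2.68) ≈ 0.9858.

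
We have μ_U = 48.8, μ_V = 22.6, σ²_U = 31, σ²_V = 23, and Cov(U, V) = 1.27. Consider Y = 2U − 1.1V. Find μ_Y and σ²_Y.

μ_Y = 2·μ_U + (-1.1)·μ_V = 2·48.8 + (-1.1)·22.6 = 72.74.
σ²_Y = a²·σ²_U + b²·σ²_V + 2ab·Cov(U, V) with a = 2, b = -1.1.
= 2²·31 + (-1.1)²·23 + 2·2·(-1.1)·1.27
= 124 + 27.83 + (-5.588) = 146.242.

μ_Y = 72.74, σ²_Y = 146.242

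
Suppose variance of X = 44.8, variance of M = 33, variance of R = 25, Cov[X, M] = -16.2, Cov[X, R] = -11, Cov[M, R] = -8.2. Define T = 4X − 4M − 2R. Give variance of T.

variance of T = a²·variance of X + b²·variance of M + c²·variance of R + 2ab·Cov[X, M] + 2ac·Cov[X, R] + 2bc·Cov[M, R], with a = 4, b = -4, c = -2.
= 716.8 + 528 + 100 + 518.4 + 176 + (-131.2)
= 1908.

variance of T = 1908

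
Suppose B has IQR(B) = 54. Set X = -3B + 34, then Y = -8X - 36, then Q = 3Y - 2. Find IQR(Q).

IQR(X) = |-3|·54 = 162.
IQR(Y) = |-8|·162 = 1296.
IQR(Q) = |3|·1296 = 3888.

IQR(Q) = 3888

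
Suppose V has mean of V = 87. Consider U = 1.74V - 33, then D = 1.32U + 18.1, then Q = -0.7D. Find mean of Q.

mean of U = 1.74·87 + (-33) = 118.38.
mean of D = 1.32·118.38 + 18.1 = 174.3616.
mean of Q = (-0.7)·174.3616 = -122.05312.

mean of Q = -122.05312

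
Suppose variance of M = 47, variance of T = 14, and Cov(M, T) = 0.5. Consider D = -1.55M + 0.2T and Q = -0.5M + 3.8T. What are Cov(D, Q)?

By bilinearity, Cov(D, Q) = ac·variance of M + bd·variance of T + (ad+bc)·Cov(M, T), with a=-1.55, b=0.2, c=-0.5, d=3.8.
ac·variance of M = (-1.55)·(-0.5)·47 = 36.425
bd·variance of T = 0.2·3.8·14 = 10.64
(ad+bc)·Cov(M, T) = (-5.99)·0.5 = -2.995
Cov(D, Q) = 36.425 + 10.64 + (-2.995) = 44.07.

Cov(D, Q) = 44.07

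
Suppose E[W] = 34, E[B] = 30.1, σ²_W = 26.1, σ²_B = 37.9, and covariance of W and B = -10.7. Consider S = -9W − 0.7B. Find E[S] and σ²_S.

E[S] = (-9)·E[W] + (-0.7)·E[B] = (-9)·34 + (-0.7)·30.1 = -327.07.
σ²_S = a²·σ²_W + b²·σ²_B + 2ab·covariance of W and B with a = -9, b = -0.7.
= (-9)²·26.1 + (-0.7)²·37.9 + 2·(-9)·(-0.7)·(-10.7)
= 2114.1 + 18.571 + (-134.82) = 1997.851.

E[S] = -327.07, σ²_S = 1997.851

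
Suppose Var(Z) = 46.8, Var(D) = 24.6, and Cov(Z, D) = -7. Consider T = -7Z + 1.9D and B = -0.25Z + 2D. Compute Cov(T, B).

By bilinearity, Cov(T, B) = ac·Var(Z) + bd·Var(D) + (ad+bc)·Cov(Z, D), with a=-7, b=1.9, c=-0.25, d=2.
ac·Var(Z) = (-7)·(-0.25)·46.8 = 81.9
bd·Var(D) = 1.9·2·24.6 = 93.48
(ad+bc)·Cov(Z, D) = (-14.475)·(-7) = 101.325
Cov(T, B) = 81.9 + 93.48 + 101.325 = 276.705.

Cov(T, B) = 276.705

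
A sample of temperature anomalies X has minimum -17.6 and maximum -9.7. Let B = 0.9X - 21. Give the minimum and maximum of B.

min(B) = -36.84, max(B) = -29.73

a = 0.9 > 0, so min(B) = a·min(X)+b = 0.9·(-17.6) + (-21) = -36.84 and max(B) = 0.9·(-9.7) + (-21) = -29.73.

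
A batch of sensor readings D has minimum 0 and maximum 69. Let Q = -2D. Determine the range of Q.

Range of D = 69 − 0 = 69.
Range(Q) = |a|·Range(D) = |-2|·69 = 138.

Range(Q) = 138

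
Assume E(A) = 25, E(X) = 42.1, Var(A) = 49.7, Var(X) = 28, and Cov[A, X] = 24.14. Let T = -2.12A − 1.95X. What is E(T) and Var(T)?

E(T) = (-2.12)·E(A) + (-1.95)·E(X) = (-2.12)·25 + (-1.95)·42.1 = -135.095.
Var(T) = a²·Var(A) + b²·Var(X) + 2ab·Cov[A, X] with a = -2.12, b = -1.95.
= (-2.12)²·49.7 + (-1.95)²·28 + 2·(-2.12)·(-1.95)·24.14
= 223.37168 + 106.47 + 199.58952 = 529.4312.

E(T) = -135.095, Var(T) = 529.4312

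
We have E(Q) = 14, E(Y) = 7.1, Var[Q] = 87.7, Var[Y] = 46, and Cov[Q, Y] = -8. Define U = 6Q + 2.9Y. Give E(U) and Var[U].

E(U) = 6·E(Q) + 2.9·E(Y) = 6·14 + 2.9·7.1 = 104.59.
Var[U] = a²·Var[Q] + b²·Var[Y] + 2ab·Cov[Q, Y] with a = 6, b = 2.9.
= 6²·87.7 + 2.9²·46 + 2·6·2.9·(-8)
= 3157.2 + 386.86 + (-278.4) = 3265.66.

E(U) = 104.59, Var[U] = 3265.66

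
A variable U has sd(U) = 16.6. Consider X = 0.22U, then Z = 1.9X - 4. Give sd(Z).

sd(X) = |0.22|·16.6 = 3.652.
sd(Z) = |1.9|·3.652 = 6.9388.

sd(Z) = 6.9388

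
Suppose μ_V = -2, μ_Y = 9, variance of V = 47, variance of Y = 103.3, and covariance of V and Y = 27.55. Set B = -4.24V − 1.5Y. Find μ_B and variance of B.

μ_B = -5.02, variance of B = 1427.8082

μ_B = (-4.24)·μ_V + (-1.5)·μ_Y = (-4.24)·(-2) + (-1.5)·9 = -5.02.
variance of B = a²·variance of V + b²·variance of Y + 2ab·covariance of V and Y with a = -4.24, b = -1.5.
= (-4.24)²·47 + (-1.5)²·103.3 + 2·(-4.24)·(-1.5)·27.55
= 844.9472 + 232.425 + 350.436 = 1427.8082.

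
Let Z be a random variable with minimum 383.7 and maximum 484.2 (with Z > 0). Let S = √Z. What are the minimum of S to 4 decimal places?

√Z is increasing on this domain, so min(S) comes from min(Z) = 383.7: min(S) = √(383.7) ≈ 19.5883.

min(S) = 19.5883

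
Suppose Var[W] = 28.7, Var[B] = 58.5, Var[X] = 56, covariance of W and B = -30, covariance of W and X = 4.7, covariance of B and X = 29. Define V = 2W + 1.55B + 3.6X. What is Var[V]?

Var[V] = a²·Var[W] + b²·Var[B] + c²·Var[X] + 2ab·covariance of W and B + 2ac·covariance of W and X + 2bc·covariance of B and X, with a = 2, b = 1.55, c = 3.6.
= 114.8 + 140.54625 + 725.76 + (-186) + 67.68 + 323.64
= 1186.42625.

Var[V] = 1186.42625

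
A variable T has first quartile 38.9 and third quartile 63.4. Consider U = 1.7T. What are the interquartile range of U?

IQR(U) = 41.65

IQR of T = Q3 − Q1 = 63.4 − 38.9 = 24.5.
Under U = aT + b, IQR(U) = |a|·IQR(T) = |1.7|·24.5 = 41.65 (shifts cancel; spread scales by |a|).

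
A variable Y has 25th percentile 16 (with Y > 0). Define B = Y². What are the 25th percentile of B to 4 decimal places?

Y² is increasing, so P_{25}(B) = g(P_{25}(Y)) = 256.

25th percentile of B = 256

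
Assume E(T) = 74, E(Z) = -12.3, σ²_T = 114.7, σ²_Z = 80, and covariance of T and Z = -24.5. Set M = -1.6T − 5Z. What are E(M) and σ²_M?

E(M) = (-1.6)·E(T) + (-5)·E(Z) = (-1.6)·74 + (-5)·(-12.3) = -56.9.
σ²_M = a²·σ²_T + b²·σ²_Z + 2ab·covariance of T and Z with a = -1.6, b = -5.
= (-1.6)²·114.7 + (-5)²·80 + 2·(-1.6)·(-5)·(-24.5)
= 293.632 + 2000 + (-392) = 1901.632.

E(M) = -56.9, σ²_M = 1901.632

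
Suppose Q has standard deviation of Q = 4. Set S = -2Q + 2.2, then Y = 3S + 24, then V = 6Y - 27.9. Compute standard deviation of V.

standard deviation of S = |-2|·4 = 8.
standard deviation of Y = |3|·8 = 24.
standard deviation of V = |6|·24 = 144.

standard deviation of V = 144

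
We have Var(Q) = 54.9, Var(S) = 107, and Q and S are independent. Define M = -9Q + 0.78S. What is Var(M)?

Var(M) = a²·Var(Q) + b²·Var(S) + 2ab·covariance of Q and S with a = -9, b = 0.78.
Independence gives covariance of Q and S = 0.
= (-9)²·54.9 + 0.78²·107 + 2·(-9)·0.78·0
= 4446.9 + 65.0988 + 0 = 4511.9988.

Var(M) = 4511.9988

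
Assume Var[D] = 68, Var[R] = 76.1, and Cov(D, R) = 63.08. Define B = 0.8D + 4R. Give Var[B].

Var[B] = 1664.832

Var[B] = a²·Var[D] + b²·Var[R] + 2ab·Cov(D, R) with a = 0.8, b = 4.
= 0.8²·68 + 4²·76.1 + 2·0.8·4·63.08
= 43.52 + 1217.6 + 403.712 = 1664.832.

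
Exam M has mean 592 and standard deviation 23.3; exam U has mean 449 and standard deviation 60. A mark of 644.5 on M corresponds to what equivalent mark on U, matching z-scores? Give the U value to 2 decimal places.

z = (644.5 − 592)/23.3 ≈ 2.2532.
U = 449 + z·60 = 449 + (644.5 − 592)·60/23.3 ≈ 584.19.

U = 584.19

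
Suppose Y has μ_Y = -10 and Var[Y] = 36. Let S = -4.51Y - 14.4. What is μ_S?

S = -4.51Y - 14.4 is linear with a = -4.51, b = -14.4.
μ_S = a·μ_Y + b = (-4.51)·(-10) + (-14.4) = 30.7.

μ_S = 30.7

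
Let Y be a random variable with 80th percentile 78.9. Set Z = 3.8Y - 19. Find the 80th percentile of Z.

80th percentile of Z = 280.82

Since a = 3.8 > 0 the transformation is increasing, so the 80th percentile of Z = a·(P_{80} of Y) + b = 3.8·78.9 + (-19) = 280.82.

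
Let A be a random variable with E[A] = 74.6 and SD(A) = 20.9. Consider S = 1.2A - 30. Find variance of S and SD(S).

S = 1.2A - 30 is linear with a = 1.2, b = -30.
variance of A = 20.9² = 436.81.
variance of S = a²·variance of A = 1.2²·436.81 = 629.0064 (the additive constant -30 does not affect variance).
SD(S) = |a|·SD(A) = |1.2|·20.9 = 25.08.

variance of S = 629.0064, SD(S) = 25.08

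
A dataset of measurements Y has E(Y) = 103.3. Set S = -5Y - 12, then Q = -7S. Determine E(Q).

E(Q) = 3699.5

E(S) = (-5)·103.3 + (-12) = -528.5.
E(Q) = (-7)·(-528.5) = 3699.5.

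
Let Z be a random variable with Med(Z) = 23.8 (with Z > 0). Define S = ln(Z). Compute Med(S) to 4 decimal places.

ln(Z) is monotone on this domain, so Med(S) = ln(23.8) ≈ 3.1697.

Med(S) = 3.1697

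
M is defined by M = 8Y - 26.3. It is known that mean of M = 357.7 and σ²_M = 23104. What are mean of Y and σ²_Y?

mean of Y = 48, σ²_Y = 361

From M = 8Y - 26.3: mean of M = a·mean of Y + b, so mean of Y = (mean of M − b)/a = (357.7 − (-26.3))/8 = 48.
σ²_M = a²·σ²_Y, so σ²_Y = 23104/8² = 361.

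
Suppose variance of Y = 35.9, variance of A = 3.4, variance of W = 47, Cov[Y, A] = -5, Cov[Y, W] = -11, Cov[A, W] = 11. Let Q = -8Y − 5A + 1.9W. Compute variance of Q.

variance of Q = 2277.67

variance of Q = a²·variance of Y + b²·variance of A + c²·variance of W + 2ab·Cov[Y, A] + 2ac·Cov[Y, W] + 2bc·Cov[A, W], with a = -8, b = -5, c = 1.9.
= 2297.6 + 85 + 169.67 + (-400) + 334.4 + (-209)
= 2277.67.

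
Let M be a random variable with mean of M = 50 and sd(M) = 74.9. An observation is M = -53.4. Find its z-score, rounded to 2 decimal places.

z = (M − mean of M) / sd(M) = (-53.4 − 50) / 74.9 ≈ -1.38.

z = -1.38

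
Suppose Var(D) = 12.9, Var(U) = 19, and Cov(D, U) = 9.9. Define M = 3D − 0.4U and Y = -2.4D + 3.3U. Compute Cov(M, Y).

Cov(M, Y) = -10.446

By bilinearity, Cov(M, Y) = ac·Var(D) + bd·Var(U) + (ad+bc)·Cov(D, U), with a=3, b=-0.4, c=-2.4, d=3.3.
ac·Var(D) = 3·(-2.4)·12.9 = -92.88
bd·Var(U) = (-0.4)·3.3·19 = -25.08
(ad+bc)·Cov(D, U) = (10.86)·9.9 = 107.514
Cov(M, Y) = -92.88 + (-25.08) + 107.514 = -10.446.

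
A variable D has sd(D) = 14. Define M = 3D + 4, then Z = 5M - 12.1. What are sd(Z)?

sd(M) = |3|·14 = 42.
sd(Z) = |5|·42 = 210.

sd(Z) = 210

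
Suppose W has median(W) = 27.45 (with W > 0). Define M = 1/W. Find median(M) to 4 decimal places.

median(M) = 0.0364

1/W is monotone on this domain, so median(M) = 1/(27.45) ≈ 0.0364.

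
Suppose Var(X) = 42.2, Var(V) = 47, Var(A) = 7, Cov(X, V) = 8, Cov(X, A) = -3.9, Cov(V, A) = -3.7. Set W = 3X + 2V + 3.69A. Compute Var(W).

Var(W) = a²·Var(X) + b²·Var(V) + c²·Var(A) + 2ab·Cov(X, V) + 2ac·Cov(X, A) + 2bc·Cov(V, A), with a = 3, b = 2, c = 3.69.
= 379.8 + 188 + 95.3127 + 96 + (-86.346) + (-54.612)
= 618.1547.

Var(W) = 618.1547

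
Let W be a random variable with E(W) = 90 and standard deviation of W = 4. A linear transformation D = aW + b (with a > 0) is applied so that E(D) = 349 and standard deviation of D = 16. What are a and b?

a = 4, b = -11

standard deviation of D = a·standard deviation of W (a > 0), so a = 16/4 = 4.
E(D) = a·E(W) + b, so b = 349 − 4·90 = -11.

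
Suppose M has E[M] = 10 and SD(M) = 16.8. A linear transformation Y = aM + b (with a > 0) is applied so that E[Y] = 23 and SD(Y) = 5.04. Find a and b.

SD(Y) = a·SD(M) (a > 0), so a = 5.04/16.8 = 0.3.
E[Y] = a·E[M] + b, so b = 23 − 0.3·10 = 20.

a = 0.3, b = 20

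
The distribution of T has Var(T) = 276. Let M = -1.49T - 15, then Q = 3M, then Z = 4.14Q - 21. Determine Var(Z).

Var(Z) = 94520.23888464

Var(M) = (-1.49)²·276 = 612.7476.
Var(Q) = 3²·612.7476 = 5514.7284.
Var(Z) = 4.14²·5514.7284 = 94520.23888464.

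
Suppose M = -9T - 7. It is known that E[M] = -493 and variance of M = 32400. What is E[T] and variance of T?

E[T] = 54, variance of T = 400

From M = -9T - 7: E[M] = a·E[T] + b, so E[T] = (E[M] − b)/a = (-493 − (-7))/(-9) = 54.
variance of M = a²·variance of T, so variance of T = 32400/(-9)² = 400.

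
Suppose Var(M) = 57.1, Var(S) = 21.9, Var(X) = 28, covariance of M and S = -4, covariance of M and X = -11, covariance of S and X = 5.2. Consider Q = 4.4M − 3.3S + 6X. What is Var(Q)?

Var(Q) = 1681.387

Var(Q) = a²·Var(M) + b²·Var(S) + c²·Var(X) + 2ab·covariance of M and S + 2ac·covariance of M and X + 2bc·covariance of S and X, with a = 4.4, b = -3.3, c = 6.
= 1105.456 + 238.491 + 1008 + 116.16 + (-580.8) + (-205.92)
= 1681.387.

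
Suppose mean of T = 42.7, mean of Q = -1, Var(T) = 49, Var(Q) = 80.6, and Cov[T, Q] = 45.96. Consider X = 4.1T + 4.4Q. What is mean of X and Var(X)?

mean of X = 170.67, Var(X) = 4042.3428

mean of X = 4.1·mean of T + 4.4·mean of Q = 4.1·42.7 + 4.4·(-1) = 170.67.
Var(X) = a²·Var(T) + b²·Var(Q) + 2ab·Cov[T, Q] with a = 4.1, b = 4.4.
= 4.1²·49 + 4.4²·80.6 + 2·4.1·4.4·45.96
= 823.69 + 1560.416 + 1658.2368 = 4042.3428.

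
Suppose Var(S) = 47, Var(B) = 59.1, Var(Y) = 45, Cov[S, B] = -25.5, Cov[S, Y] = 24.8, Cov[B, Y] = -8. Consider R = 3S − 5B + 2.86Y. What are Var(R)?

Var(R) = 3687.95

Var(R) = a²·Var(S) + b²·Var(B) + c²·Var(Y) + 2ab·Cov[S, B] + 2ac·Cov[S, Y] + 2bc·Cov[B, Y], with a = 3, b = -5, c = 2.86.
= 423 + 1477.5 + 368.082 + 765 + 425.568 + 228.8
= 3687.95.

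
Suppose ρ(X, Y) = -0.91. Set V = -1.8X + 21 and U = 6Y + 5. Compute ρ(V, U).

ρ(V, U) = 0.91

Linear rescalings preserve |correlation|; the slopes -1.8 and 6 have opposite signs, so the correlation flips sign: ρ(V, U) = −ρ(X, Y) = 0.91.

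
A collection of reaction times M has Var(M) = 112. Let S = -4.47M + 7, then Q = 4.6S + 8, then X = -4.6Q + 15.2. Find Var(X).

Var(S) = (-4.47)²·112 = 2237.8608.
Var(Q) = 4.6²·2237.8608 = 47353.134528.
Var(X) = (-4.6)²·47353.134528 = 1001992.32661248.

Var(X) = 1001992.32661248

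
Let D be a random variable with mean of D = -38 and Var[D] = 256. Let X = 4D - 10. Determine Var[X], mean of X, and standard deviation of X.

Var[X] = 4096, mean of X = -162, standard deviation of X = 64

X = 4D - 10 is linear with a = 4, b = -10.
Var[X] = a²·Var[D] = 4²·256 = 4096 (the additive constant -10 does not affect variance).
mean of X = a·mean of D + b = 4·(-38) + (-10) = -162.
standard deviation of D = √256 = 16.
standard deviation of X = |a|·standard deviation of D = |4|·16 = 64.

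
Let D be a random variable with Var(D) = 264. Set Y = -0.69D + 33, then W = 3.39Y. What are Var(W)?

Var(Y) = (-0.69)²·264 = 125.6904.
Var(W) = 3.39²·125.6904 = 1444.44664584.

Var(W) = 1444.44664584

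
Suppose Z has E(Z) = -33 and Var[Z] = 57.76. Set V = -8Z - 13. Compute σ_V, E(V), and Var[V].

V = -8Z - 13 is linear with a = -8, b = -13.
σ_Z = √57.76 = 7.6.
σ_V = |a|·σ_Z = |-8|·7.6 = 60.8.
E(V) = a·E(Z) + b = (-8)·(-33) + (-13) = 251.
Var[V] = a²·Var[Z] = (-8)²·57.76 = 3696.64 (the additive constant -13 does not affect variance).

σ_V = 60.8, E(V) = 251, Var[V] = 3696.64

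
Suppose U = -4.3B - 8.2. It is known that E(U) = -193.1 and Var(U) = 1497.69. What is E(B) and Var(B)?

E(B) = 43, Var(B) = 81

From U = -4.3B - 8.2: E(U) = a·E(B) + b, so E(B) = (E(U) − b)/a = (-193.1 − (-8.2))/(-4.3) = 43.
Var(U) = a²·Var(B), so Var(B) = 1497.69/(-4.3)² = 81.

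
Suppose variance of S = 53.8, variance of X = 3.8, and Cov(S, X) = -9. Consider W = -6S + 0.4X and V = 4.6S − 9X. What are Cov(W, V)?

Cov(W, V) = -2001.12

By bilinearity, Cov(W, V) = ac·variance of S + bd·variance of X + (ad+bc)·Cov(S, X), with a=-6, b=0.4, c=4.6, d=-9.
ac·variance of S = (-6)·4.6·53.8 = -1484.88
bd·variance of X = 0.4·(-9)·3.8 = -13.68
(ad+bc)·Cov(S, X) = (55.84)·(-9) = -502.56
Cov(W, V) = -1484.88 + (-13.68) + (-502.56) = -2001.12.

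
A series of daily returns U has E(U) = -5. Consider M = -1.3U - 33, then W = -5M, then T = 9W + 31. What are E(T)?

E(M) = (-1.3)·(-5) + (-33) = -26.5.
E(W) = (-5)·(-26.5) = 132.5.
E(T) = 9·132.5 + 31 = 1223.5.

E(T) = 1223.5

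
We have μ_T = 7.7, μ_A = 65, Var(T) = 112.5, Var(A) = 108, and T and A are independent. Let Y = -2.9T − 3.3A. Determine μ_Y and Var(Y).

μ_Y = -236.83, Var(Y) = 2122.245

μ_Y = (-2.9)·μ_T + (-3.3)·μ_A = (-2.9)·7.7 + (-3.3)·65 = -236.83.
Var(Y) = a²·Var(T) + b²·Var(A) + 2ab·Cov(T, A) with a = -2.9, b = -3.3.
Independence gives Cov(T, A) = 0.
= (-2.9)²·112.5 + (-3.3)²·108 + 2·(-2.9)·(-3.3)·0
= 946.125 + 1176.12 + 0 = 2122.245.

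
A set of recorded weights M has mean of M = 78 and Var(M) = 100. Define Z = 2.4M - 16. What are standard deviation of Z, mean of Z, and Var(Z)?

Z = 2.4M - 16 is linear with a = 2.4, b = -16.
standard deviation of M = √100 = 10.
standard deviation of Z = |a|·standard deviation of M = |2.4|·10 = 24.
mean of Z = a·mean of M + b = 2.4·78 + (-16) = 171.2.
Var(Z) = a²·Var(M) = 2.4²·100 = 576 (the additive constant -16 does not affect variance).

standard deviation of Z = 24, mean of Z = 171.2, Var(Z) = 576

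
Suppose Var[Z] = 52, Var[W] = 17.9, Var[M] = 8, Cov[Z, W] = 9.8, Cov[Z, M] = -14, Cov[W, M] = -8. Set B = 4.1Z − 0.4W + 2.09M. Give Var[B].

Var[B] = a²·Var[Z] + b²·Var[W] + c²·Var[M] + 2ab·Cov[Z, W] + 2ac·Cov[Z, M] + 2bc·Cov[W, M], with a = 4.1, b = -0.4, c = 2.09.
= 874.12 + 2.864 + 34.9448 + (-32.144) + (-239.932) + 13.376
= 653.2288.

Var[B] = 653.2288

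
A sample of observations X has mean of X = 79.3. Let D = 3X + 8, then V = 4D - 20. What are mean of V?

mean of V = 963.6

mean of D = 3·79.3 + 8 = 245.9.
mean of V = 4·245.9 + (-20) = 963.6.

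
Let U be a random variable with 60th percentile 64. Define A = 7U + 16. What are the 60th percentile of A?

Since a = 7 > 0 the transformation is increasing, so the 60th percentile of A = a·(P_{60} of U) + b = 7·64 + 16 = 464.

60th percentile of A = 464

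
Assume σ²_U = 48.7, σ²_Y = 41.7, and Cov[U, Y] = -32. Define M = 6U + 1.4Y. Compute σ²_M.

σ²_M = a²·σ²_U + b²·σ²_Y + 2ab·Cov[U, Y] with a = 6, b = 1.4.
= 6²·48.7 + 1.4²·41.7 + 2·6·1.4·(-32)
= 1753.2 + 81.732 + (-537.6) = 1297.332.

σ²_M = 1297.332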